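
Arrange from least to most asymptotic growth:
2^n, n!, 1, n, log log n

Ordered by growth rate: 1 < log log n < n < 2^n < n!.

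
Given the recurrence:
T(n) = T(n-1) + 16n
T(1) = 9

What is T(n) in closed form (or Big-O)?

Unrolling: T(n) = 9 + 16*(2 + 3 + ... + n) = 9 + 16*(n(n+1)/2 - 1) = O(n^2).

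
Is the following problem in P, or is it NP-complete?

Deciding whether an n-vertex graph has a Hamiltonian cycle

This problem is NP-complete: one of Karp's 21 NP-complete problems.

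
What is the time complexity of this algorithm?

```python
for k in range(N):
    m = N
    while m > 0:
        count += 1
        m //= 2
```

Time complexity: O(n log n).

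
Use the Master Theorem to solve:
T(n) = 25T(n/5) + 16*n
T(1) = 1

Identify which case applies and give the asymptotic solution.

a=25, b=5, f(n)=16*n.
log_5(25) = 2 > 1.
Since f(n) = O(n^1) is polynomially smaller than n^2, Case 1 applies.
T(n) = Theta(n^2).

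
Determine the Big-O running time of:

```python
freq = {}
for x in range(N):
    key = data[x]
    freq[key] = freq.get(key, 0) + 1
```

Time complexity: O(n).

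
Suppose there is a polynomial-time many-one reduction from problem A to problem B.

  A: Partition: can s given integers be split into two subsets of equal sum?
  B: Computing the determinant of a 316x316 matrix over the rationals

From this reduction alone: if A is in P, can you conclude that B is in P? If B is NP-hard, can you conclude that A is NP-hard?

A poly-time reduction A <=_p B transfers tractability DOWN (B easy => A easy) and hardness UP (A hard => B hard), not the reverse.
From A in P, the reduction alone does NOT give B in P: any problem in P trivially reduces to SAT, yet SAT is not known to be in P.
From B NP-hard, the reduction alone does NOT give A NP-hard: again, easy problems reduce to hard ones.
(Here in fact A is NP-complete and B is in P, so no such reduction is known -- its existence would imply P = NP; the analysis concerns only what the assumed reduction would or would not let you conclude.)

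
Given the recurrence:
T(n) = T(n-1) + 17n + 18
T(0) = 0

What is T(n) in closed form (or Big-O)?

Dominant term in sum is 17*sum(i, i=1..n) = 17*n*(n+1)/2 = O(n^2).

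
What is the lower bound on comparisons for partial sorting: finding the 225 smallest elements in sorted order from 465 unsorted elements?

Finding 225 smallest of 465 in sorted order: Omega(465) to identify the 225 smallest, plus Omega(225 log 225) to sort them. Total: Omega(n + k log k).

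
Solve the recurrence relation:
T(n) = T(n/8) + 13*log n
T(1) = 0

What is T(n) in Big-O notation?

Each of the log_8(n) levels adds O(log n). T(n) = O(log^2 n).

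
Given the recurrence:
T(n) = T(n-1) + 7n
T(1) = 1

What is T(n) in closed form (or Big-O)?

Unrolling: T(n) = 1 + 7*(2 + 3 + ... + n) = 1 + 7*(n(n+1)/2 - 1) = O(n^2).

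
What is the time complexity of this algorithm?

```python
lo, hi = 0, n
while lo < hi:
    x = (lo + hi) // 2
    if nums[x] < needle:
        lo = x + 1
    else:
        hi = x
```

Time complexity: O(log n).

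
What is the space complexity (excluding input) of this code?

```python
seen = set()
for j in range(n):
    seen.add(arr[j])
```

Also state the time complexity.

Space complexity: O(n).
Auxiliary storage grows linearly with the input size n in the worst case.
Time complexity: O(n).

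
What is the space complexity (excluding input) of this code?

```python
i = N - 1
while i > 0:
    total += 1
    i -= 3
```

Space complexity: O(1).
Only a constant amount of auxiliary storage is used; nothing grows with n.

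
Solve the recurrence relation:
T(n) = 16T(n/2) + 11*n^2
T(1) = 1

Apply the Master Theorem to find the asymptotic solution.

a=16, b=2, f(n)=11*n^2. log_2(16) = 4. Case 1 of Master Theorem: T(n) = O(n^4).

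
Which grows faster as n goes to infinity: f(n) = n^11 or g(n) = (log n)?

f(n) = n^11 grows faster: any positive polynomial dominates any polylog.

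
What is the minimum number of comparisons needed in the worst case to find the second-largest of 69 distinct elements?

Lower bound: finding the max needs 69-1 comparisons. By the adversary weight-doubling argument, the max must personally win >= ceil(log_2(69)) = 7 comparisons; the 2nd-largest is among those 7 losers, needing 7-1 more comparisons. Total >= 69-1 + 7-1 = 74. A balanced knockout tournament achieves this.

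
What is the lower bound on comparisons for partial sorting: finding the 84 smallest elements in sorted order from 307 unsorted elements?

Finding 84 smallest of 307 in sorted order: Omega(307) to identify the 84 smallest, plus Omega(84 log 84) to sort them. Total: Omega(n + k log k).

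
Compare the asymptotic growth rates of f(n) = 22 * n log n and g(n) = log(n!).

f(n) = 22 * n log n and g(n) = log(n!) are Theta of each other: Stirling: log(n!) = n log n - n + O(log n) = Theta(n log n); the constant 22 doesn't change the Theta class.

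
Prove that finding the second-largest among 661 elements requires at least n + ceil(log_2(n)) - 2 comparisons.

Lower bound (adversary): identifying the maximum requires 661-1 comparisons (each eliminates one candidate). Assign weight 1 to each element; on each comparison the adversary lets the heavier side win and gives it the loser's weight. The max ends with weight 661, but each comparison it wins at most doubles its weight, so the max must win >= ceil(log_2(661)) = 10 comparisons. The second-largest is one of those 10 direct losers to the max, and identifying which one is largest needs >= 10-1 further comparisons. Total >= 661-1 + 10-1 = 669.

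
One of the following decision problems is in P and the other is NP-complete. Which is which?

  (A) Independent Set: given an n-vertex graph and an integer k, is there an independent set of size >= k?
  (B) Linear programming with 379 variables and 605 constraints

(A) is NP-complete: complement of Clique (with k part of the input).
(B) is P: the ellipsoid and interior-point methods run in polynomial time.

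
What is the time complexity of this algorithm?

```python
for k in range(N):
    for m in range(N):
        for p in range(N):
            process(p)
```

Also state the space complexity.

Time complexity: O(n^3).
Space complexity: O(1).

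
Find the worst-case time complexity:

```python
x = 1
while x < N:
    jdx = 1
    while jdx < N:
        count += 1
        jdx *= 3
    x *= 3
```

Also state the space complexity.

Time complexity: O(log^2 n).
Space complexity: O(1).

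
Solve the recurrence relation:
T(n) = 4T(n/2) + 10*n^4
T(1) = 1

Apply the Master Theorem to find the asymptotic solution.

a=4, b=2, f(n)=10*n^4. log_2(4) = 2 < 4. Case 3: T(n) = O(n^4).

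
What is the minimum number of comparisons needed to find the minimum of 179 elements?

Finding the minimum requires 178 comparisons, identical reasoning to finding the maximum. Each comparison eliminates one candidate.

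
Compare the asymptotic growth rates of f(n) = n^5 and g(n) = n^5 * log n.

g(n) = n^5 * log n grows faster: extra log n factor -> infinity.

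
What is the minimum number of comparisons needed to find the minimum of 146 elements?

Finding the minimum requires 145 comparisons, identical reasoning to finding the maximum. Each comparison eliminates one candidate.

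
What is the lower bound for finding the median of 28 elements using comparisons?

To find the median of 28 elements, every element must be compared at least once, so the lower bound is Omega(n). The BFPRT algorithm achieves O(n), making this tight.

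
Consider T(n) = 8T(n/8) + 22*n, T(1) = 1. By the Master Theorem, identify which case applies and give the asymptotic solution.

a=8, b=8, f(n)=22*n.
log_8(8) = 1, so n^(log_b(a)) = n.
f(n) = Theta(n), so Case 2 applies.
T(n) = Theta(n log n).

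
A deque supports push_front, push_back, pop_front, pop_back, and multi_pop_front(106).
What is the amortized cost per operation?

Assign 2 credits to each push operation. A pop uses 1 saved credit. multi_pop_front(106) uses up to 106 saved credits from previous pushes. Credits never go negative. Amortized cost is O(1).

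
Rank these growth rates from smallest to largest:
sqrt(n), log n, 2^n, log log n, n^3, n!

Ordered by growth rate: log log n < log n < sqrt(n) < n^3 < 2^n < n!.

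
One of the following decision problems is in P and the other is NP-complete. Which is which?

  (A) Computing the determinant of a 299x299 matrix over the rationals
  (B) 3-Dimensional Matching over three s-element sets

(A) is P: Gaussian elimination runs in O(n^3).
(B) is NP-complete: one of Karp's 21 NP-complete problems.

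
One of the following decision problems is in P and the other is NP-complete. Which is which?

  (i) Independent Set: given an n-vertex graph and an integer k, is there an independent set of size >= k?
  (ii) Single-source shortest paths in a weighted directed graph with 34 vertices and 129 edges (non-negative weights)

(i) is NP-complete: complement of Clique (with k part of the input).
(ii) is P: Dijkstra's algorithm runs in O((V+E) log V).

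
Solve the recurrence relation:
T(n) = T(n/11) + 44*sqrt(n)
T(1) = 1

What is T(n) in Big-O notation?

Each level contributes sqrt(n/11^k). Geometric series with ratio 1/sqrt(11) < 1 sums to O(sqrt(n)).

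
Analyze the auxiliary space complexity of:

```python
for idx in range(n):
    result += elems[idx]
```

Space complexity: O(1).
Only a constant amount of auxiliary storage is used; nothing grows with n.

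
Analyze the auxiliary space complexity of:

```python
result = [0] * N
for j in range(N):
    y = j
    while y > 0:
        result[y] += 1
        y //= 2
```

Space complexity: O(n).
Auxiliary storage grows linearly with the input size n in the worst case.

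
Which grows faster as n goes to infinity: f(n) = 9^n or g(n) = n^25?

f(n) = 9^n grows faster: any exponential with base > 1 dominates every polynomial.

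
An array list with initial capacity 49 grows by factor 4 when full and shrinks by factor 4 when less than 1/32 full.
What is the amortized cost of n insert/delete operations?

Using potential function Phi = |4*size - capacity|. Resizing costs are offset by potential release. Amortized O(1) per operation.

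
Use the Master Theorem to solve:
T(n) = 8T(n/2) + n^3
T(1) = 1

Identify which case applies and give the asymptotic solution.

a=8, b=2, f(n)=n^3.
log_2(8) = 3, so n^(log_b(a)) = n^3.
f(n) = Theta(n^3), so Case 2 applies.
T(n) = Theta(n^3 log n).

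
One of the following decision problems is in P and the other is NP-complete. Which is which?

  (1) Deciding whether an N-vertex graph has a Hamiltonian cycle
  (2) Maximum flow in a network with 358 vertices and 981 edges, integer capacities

(1) is NP-complete: one of Karp's 21 NP-complete problems.
(2) is P: Edmonds-Karp / push-relabel run in polynomial time.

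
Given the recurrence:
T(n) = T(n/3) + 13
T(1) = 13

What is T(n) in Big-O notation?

Each step divides n by 3 and adds 13. After log_3(n) steps, T(n) = O(log n).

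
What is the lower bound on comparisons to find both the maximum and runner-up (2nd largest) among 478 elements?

Lower bound: finding the max needs 478-1 comparisons. By an adversary weight-doubling argument, the maximum element must personally win at least ceil(log_2(478)) = 9 comparisons in any correct algorithm. The 2nd largest is among those 9 direct losers, and distinguishing it requires 9-1 more comparisons. Total >= 478-1 + 9-1 = 485. A balanced tournament achieves this bound exactly.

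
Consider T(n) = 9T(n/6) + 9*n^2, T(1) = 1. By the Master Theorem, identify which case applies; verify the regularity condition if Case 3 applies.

a=9, b=6, f(n)=9*n^2.
log_6(9) = 1.226 < 2.
f(n) = Omega(n^(1.226+epsilon)) for some epsilon > 0, so Case 3 is the candidate.
Regularity: a*f(n/b) = 9*9*(n/6)^2 = (9/36)*9*n^2 <= c*f(n) with c = 9/36 < 1. Satisfied.
Case 3: T(n) = Theta(n^2).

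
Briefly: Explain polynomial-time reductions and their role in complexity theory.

A poly-time reduction from A to B transforms any instance of A into an instance of B in polynomial time. If A reduces to B and B is in P, then A is in P. If A is NP-hard and A reduces to B, then B is NP-hard. Reductions transfer hardness upward and tractability downward.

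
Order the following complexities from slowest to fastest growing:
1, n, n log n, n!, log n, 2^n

Ordered by growth rate: 1 < log n < n < n log n < 2^n < n!.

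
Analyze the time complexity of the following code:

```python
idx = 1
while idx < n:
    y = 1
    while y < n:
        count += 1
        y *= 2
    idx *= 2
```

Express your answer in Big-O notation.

Time complexity: O(log^2 n).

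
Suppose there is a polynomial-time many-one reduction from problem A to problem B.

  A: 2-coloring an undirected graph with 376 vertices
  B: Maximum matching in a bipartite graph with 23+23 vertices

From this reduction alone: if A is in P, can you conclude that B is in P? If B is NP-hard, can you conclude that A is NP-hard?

A poly-time reduction A <=_p B transfers tractability DOWN (B easy => A easy) and hardness UP (A hard => B hard), not the reverse.
From A in P, the reduction alone does NOT give B in P: any problem in P trivially reduces to SAT, yet SAT is not known to be in P.
From B NP-hard, the reduction alone does NOT give A NP-hard: again, easy problems reduce to hard ones.
(Here in fact A is P and B is P.)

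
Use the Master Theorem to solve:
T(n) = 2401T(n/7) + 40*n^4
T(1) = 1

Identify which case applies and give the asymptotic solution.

a=2401, b=7, f(n)=40*n^4.
log_7(2401) = 4, so n^(log_b(a)) = n^4.
f(n) = Theta(n^4), so Case 2 applies.
T(n) = Theta(n^4 log n).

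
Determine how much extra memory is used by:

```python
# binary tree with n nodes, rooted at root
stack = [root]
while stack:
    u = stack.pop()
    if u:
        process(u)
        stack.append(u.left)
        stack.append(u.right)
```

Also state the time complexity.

Space complexity: O(n).
Auxiliary storage grows linearly with the input size n in the worst case.
Time complexity: O(n).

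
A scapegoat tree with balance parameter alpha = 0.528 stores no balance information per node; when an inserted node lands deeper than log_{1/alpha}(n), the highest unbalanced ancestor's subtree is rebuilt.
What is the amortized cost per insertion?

Search/insert path is O(log n). A rebuild of a subtree of size s costs O(s), but with alpha = 0.528 at least Omega(s) insertions must have occurred in that subtree since its last rebuild. Charging O(1) of the rebuild to each such insertion gives O(log n) amortized.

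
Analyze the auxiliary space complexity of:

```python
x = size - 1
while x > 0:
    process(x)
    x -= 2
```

Space complexity: O(1).
Only a constant amount of auxiliary storage is used; nothing grows with n.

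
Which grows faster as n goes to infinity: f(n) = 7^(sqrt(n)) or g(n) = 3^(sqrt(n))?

f(n) = 7^(sqrt(n)) grows faster: ratio is (7/3)^(sqrt(n)) -> infinity since 7/3 > 1.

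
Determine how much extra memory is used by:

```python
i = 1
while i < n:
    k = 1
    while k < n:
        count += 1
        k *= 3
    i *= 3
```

Space complexity: O(1).
Only a constant amount of auxiliary storage is used; nothing grows with n.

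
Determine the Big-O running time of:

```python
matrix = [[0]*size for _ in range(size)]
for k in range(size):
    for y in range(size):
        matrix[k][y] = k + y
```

Time complexity: O(n^2).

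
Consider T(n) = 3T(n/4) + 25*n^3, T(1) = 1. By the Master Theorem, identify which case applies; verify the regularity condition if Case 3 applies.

a=3, b=4, f(n)=25*n^3.
log_4(3) = 0.7925 < 3.
f(n) = Omega(n^(0.7925+epsilon)) for some epsilon > 0, so Case 3 is the candidate.
Regularity: a*f(n/b) = 3*25*(n/4)^3 = (3/64)*25*n^3 <= c*f(n) with c = 3/64 < 1. Satisfied.
Case 3: T(n) = Theta(n^3).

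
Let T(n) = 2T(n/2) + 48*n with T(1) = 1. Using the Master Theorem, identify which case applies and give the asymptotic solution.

a=2, b=2, f(n)=48*n.
log_2(2) = 1, so n^(log_b(a)) = n.
f(n) = Theta(n), so Case 2 applies.
T(n) = Theta(n log n).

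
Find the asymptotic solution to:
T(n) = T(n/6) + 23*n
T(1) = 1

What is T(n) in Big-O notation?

Geometric series: 23*n*(1 + 1/6 + 1/6^2 + ...) = O(n). T(n) = O(n).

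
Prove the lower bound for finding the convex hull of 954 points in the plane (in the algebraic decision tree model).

Reduction from sorting: given 954 numbers x_1,...,x_{954}, map x_i to the point (x_i, x_i^2) on the parabola y = x^2. All points are on the convex hull, and walking the hull gives them in sorted x-order. Since sorting requires Omega(n log n), so does planar convex hull.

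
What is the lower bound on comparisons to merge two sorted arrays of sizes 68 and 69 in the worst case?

Adversary: with |68 - 69| <= 1 the inputs can be fully interleaved so that every adjacent pair in the merged output comes from different arrays. Then each of the 136 adjacent pairs must be directly compared, or the algorithm cannot determine their relative order. Standard merge meets this bound.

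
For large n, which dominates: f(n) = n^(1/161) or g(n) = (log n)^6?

f(n) = n^(1/161) grows faster: any positive power of n dominates any polylog.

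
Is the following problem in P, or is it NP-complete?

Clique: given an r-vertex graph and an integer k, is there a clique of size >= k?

This problem is NP-complete: complement of Independent Set / Vertex Cover (with k part of the input).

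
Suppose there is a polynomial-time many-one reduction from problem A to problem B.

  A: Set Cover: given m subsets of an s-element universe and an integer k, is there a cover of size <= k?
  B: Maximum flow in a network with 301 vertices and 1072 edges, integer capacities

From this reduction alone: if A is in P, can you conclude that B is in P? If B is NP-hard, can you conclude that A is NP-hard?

A poly-time reduction A <=_p B transfers tractability DOWN (B easy => A easy) and hardness UP (A hard => B hard), not the reverse.
From A in P, the reduction alone does NOT give B in P: any problem in P trivially reduces to SAT, yet SAT is not known to be in P.
From B NP-hard, the reduction alone does NOT give A NP-hard: again, easy problems reduce to hard ones.
(Here in fact A is NP-complete and B is in P, so no such reduction is known -- its existence would imply P = NP; the analysis concerns only what the assumed reduction would or would not let you conclude.)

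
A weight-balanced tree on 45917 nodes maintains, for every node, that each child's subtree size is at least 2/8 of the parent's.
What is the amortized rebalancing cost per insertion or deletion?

With balance ratio 2/8, tree height is O(log_{8/2}(45917)) = O(log n). A rebalance at a node of size s costs O(s) but requires Omega(s) updates in that subtree to retrigger. Summed over the O(log n) ancestors of the touched leaf, amortized rebalancing is O(log n).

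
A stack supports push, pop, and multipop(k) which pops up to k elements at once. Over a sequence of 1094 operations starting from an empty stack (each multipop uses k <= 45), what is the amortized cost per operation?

Each element is pushed exactly once and popped at most once (whether by pop or as part of a multipop). So the total number of individual pops over the whole sequence is at most the number of pushes, which is at most 1094. Total work <= 2 * 1094, hence O(1) amortized per operation.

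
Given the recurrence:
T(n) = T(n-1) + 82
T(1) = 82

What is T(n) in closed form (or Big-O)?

Unrolling: T(n) = T(n-1) + 82 = T(n-2) + 2*82 = ... = T(1) + (n-1)*82 = 82 + (n-1)*82 = 82n.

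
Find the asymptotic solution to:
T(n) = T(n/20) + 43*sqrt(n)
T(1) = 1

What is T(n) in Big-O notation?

Each level contributes sqrt(n/20^k). Geometric series with ratio 1/sqrt(20) < 1 sums to O(sqrt(n)).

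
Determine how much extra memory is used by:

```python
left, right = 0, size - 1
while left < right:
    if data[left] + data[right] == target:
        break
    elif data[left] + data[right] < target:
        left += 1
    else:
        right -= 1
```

Space complexity: O(1).
Only a constant amount of auxiliary storage is used; nothing grows with n.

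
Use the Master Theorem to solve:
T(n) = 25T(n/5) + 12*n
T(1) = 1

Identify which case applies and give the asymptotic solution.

a=25, b=5, f(n)=12*n.
log_5(25) = 2 > 1.
Since f(n) = O(n^1) is polynomially smaller than n^2, Case 1 applies.
T(n) = Theta(n^2).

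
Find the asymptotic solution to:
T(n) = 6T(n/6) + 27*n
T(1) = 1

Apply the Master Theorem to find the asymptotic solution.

a=6, b=6, f(n)=27*n. log_6(6) = 1. Case 2: T(n) = O(n log n).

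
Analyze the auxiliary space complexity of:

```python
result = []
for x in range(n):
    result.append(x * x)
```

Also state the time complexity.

Space complexity: O(n).
Auxiliary storage grows linearly with the input size n in the worst case.
Time complexity: O(n).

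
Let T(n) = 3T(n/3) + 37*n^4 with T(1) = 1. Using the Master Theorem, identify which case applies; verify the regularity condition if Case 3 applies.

a=3, b=3, f(n)=37*n^4.
log_3(3) = 1 < 4.
f(n) = Omega(n^(1+epsilon)) for some epsilon > 0, so Case 3 is the candidate.
Regularity: a*f(n/b) = 3*37*(n/3)^4 = (3/81)*37*n^4 <= c*f(n) with c = 3/81 < 1. Satisfied.
Case 3: T(n) = Theta(n^4).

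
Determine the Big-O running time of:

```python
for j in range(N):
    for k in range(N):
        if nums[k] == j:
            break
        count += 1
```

Time complexity: O(n^2).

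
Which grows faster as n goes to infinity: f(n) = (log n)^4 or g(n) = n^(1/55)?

g(n) = n^(1/55) grows faster: any positive power of n dominates any polylog.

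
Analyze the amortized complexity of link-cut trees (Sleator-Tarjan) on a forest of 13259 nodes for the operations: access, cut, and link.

Link-cut trees represent the forest using splay trees over preferred paths. With potential Phi = sum over nodes of log(size of virtual subtree), each access on 13259 nodes is O(log 13259) = O(log n) amortized by the splay-tree access lemma. Cut and link are O(1) plus one access.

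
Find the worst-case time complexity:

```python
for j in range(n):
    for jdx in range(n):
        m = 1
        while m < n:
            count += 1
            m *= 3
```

Time complexity: O(n^2 log n).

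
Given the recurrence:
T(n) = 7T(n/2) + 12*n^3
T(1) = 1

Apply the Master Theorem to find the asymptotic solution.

a=7, b=2, f(n)=12*n^3. log_2(7) = 2.807 < 3. Case 3: T(n) = O(n^3).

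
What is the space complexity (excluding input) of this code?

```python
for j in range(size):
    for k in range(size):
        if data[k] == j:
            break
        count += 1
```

Space complexity: O(1).
Only a constant amount of auxiliary storage is used; nothing grows with n.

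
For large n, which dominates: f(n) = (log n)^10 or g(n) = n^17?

g(n) = n^17 grows faster: any positive polynomial dominates any polylog.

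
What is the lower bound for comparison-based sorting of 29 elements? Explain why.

A comparison-based sorting algorithm corresponds to a decision tree. With 29! possible permutations, the tree has 29! leaves. The height is at least log_2(29!) = Omega(n log n) by Stirling's approximation.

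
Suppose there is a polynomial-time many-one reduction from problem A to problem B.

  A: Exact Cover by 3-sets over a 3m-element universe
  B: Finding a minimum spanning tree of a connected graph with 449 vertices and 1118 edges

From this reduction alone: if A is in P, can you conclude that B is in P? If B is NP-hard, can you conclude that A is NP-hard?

A poly-time reduction A <=_p B transfers tractability DOWN (B easy => A easy) and hardness UP (A hard => B hard), not the reverse.
From A in P, the reduction alone does NOT give B in P: any problem in P trivially reduces to SAT, yet SAT is not known to be in P.
From B NP-hard, the reduction alone does NOT give A NP-hard: again, easy problems reduce to hard ones.
(Here in fact A is NP-complete and B is in P, so no such reduction is known -- its existence would imply P = NP; the analysis concerns only what the assumed reduction would or would not let you conclude.)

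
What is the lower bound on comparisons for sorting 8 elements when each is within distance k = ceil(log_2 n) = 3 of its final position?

Partition the 8 positions into floor(n/k) blocks of k = 3 consecutive positions; any permutation within a block keeps every element within k of its final position, so there are at least (k!)^(n/k) distinguishable inputs. Lower bound: log_2((k!)^(n/k)) = (n/k) * log_2(k!) = Theta(n log k); with k = ceil(log_2 n), this is Omega(n log log n).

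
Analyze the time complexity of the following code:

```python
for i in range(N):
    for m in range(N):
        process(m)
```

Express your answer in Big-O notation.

Time complexity: O(n^2).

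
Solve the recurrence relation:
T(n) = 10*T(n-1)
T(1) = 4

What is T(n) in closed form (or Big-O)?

Each step multiplies by 10. T(n) = T(1)*10^(n-1) = 4*10^(n-1).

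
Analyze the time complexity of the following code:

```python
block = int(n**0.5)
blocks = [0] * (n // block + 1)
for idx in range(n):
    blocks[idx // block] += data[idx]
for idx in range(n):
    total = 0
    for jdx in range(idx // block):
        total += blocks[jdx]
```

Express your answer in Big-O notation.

Time complexity: O(n * sqrt(n)).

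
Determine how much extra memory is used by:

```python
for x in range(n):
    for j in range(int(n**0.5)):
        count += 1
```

Space complexity: O(1).
Only a constant amount of auxiliary storage is used; nothing grows with n.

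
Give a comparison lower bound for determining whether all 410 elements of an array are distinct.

In the algebraic decision-tree model, the YES region for element distinctness on 410 elements has 410! connected components (one per ordering). Ben-Or's theorem then gives a lower bound of Omega(log(n!)) = Omega(n log n).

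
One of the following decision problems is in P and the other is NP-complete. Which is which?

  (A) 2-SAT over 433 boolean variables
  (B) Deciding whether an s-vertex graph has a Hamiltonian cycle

(A) is P: 2-SAT is solvable in linear time via implication-graph SCCs.
(B) is NP-complete: one of Karp's 21 NP-complete problems.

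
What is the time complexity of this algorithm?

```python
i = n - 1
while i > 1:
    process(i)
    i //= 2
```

Time complexity: O(log n).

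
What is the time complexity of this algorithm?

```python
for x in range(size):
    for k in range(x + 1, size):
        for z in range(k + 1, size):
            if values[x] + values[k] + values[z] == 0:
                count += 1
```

Time complexity: O(n^3).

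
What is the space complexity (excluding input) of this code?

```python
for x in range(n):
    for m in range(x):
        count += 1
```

Space complexity: O(1).
Only a constant amount of auxiliary storage is used; nothing grows with n.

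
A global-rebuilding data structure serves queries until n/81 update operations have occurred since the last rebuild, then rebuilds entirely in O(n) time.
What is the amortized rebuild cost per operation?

The O(n) rebuild is triggered by n/81 operations, so each contributes O(n)/(n/81) = O(81) = O(1) to the rebuild cost.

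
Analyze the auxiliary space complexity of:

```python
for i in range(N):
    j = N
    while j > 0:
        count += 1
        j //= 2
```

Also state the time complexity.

Space complexity: O(1).
Only a constant amount of auxiliary storage is used; nothing grows with n.
Time complexity: O(n log n).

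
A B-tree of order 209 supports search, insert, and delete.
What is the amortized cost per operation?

B-tree of order 209 has height O(log_209 n). Each operation traverses the tree height. Splits during insert and merges during delete are O(1) each and occur at most once per level. Total cost per operation: O(log_209 n).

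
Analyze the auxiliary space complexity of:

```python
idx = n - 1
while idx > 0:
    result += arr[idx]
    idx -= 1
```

Space complexity: O(1).
Only a constant amount of auxiliary storage is used; nothing grows with n.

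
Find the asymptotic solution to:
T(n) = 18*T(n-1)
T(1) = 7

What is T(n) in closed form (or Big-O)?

Each step multiplies by 18. T(n) = T(1)*18^(n-1) = 7*18^(n-1).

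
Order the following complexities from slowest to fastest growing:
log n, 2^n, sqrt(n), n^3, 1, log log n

Ordered by growth rate: 1 < log log n < log n < sqrt(n) < n^3 < 2^n.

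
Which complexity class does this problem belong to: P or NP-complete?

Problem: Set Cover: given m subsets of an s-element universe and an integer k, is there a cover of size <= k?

This problem is NP-complete: one of Karp's 21 NP-complete problems (with k part of the input).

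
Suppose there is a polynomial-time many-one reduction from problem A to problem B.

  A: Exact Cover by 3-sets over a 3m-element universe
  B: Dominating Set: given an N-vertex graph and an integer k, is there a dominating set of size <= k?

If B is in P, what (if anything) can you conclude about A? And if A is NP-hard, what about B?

A poly-time reduction A <=_p B means any A-instance can be transformed to a B-instance in poly time.
If B is in P: compose the reduction with B's poly-time algorithm to solve A in poly time, so A is in P.
If A is NP-hard: every NP problem reduces to A, which reduces to B; composing reductions, every NP problem reduces to B, so B is NP-hard.
(Here in fact A is NP-complete and B is NP-complete.)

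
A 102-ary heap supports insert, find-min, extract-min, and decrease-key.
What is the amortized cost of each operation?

The 102-ary heap has height O(log_102 n). Insert sifts up: O(log_102 n). Find-min reads the root: O(1). Extract-min sifts down comparing 102 children per level: O(102 * log_102 n). Decrease-key sifts up: O(log_102 n).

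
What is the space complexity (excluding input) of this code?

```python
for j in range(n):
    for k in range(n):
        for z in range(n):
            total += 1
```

Space complexity: O(1).
Only a constant amount of auxiliary storage is used; nothing grows with n.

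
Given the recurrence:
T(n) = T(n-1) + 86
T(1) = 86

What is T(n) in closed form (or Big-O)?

Unrolling: T(n) = T(n-1) + 86 = T(n-2) + 2*86 = ... = T(1) + (n-1)*86 = 86 + (n-1)*86 = 86n.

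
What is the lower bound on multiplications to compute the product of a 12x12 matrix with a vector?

A 12x12 matrix-vector product has 12 inner products of length 12. Output depends on all 12^2 = 144 matrix entries. At least 144 multiplications needed.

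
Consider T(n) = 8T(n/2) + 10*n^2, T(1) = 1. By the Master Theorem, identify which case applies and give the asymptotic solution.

a=8, b=2, f(n)=10*n^2.
log_2(8) = 3 > 2.
Since f(n) = O(n^2) is polynomially smaller than n^3, Case 1 applies.
T(n) = Theta(n^3).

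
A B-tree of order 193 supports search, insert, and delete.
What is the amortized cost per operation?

B-tree of order 193 has height O(log_193 n). Each operation traverses the tree height. Splits during insert and merges during delete are O(1) each and occur at most once per level. Total cost per operation: O(log_193 n).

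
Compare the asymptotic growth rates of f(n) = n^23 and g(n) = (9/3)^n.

g(n) = (9/3)^n grows faster: (9/3)^n is exponential with base 9/3 > 1, dominating every polynomial.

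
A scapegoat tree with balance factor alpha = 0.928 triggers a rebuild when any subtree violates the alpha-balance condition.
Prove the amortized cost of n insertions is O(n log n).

Define potential Phi = c * sum of |size(left(v)) - size(right(v))| over all nodes. An insertion at depth d costs O(d) = O(log n) and increases Phi by O(log n). When a rebuild of subtree of size s occurs, it costs O(s) but reduces Phi by Omega(s). With alpha = 0.928, between rebuilds Omega(s) insertions must occur. Amortized cost per insertion: O(log n).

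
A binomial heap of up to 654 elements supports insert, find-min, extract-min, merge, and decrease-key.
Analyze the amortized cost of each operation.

A binomial heap with n <= 654 elements has at most floor(log_2 654) + 1 = 10 trees. Using potential Phi = number of trees: Insert adds one tree, but cascading merges reduce count -- amortized O(1). Find-min reads the cached minimum pointer: O(1). Extract-min creates O(log n) new trees: O(log n). Merge combines tree lists: O(log n). Decrease-key sifts the element up its tree of height <= log n: O(log n).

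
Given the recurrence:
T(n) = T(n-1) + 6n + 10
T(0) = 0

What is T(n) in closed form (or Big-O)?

Dominant term in sum is 6*sum(i, i=1..n) = 6*n*(n+1)/2 = O(n^2).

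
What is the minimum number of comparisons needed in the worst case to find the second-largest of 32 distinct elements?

Lower bound: finding the max needs 32-1 comparisons. By the adversary weight-doubling argument, the max must personally win >= ceil(log_2(32)) = 5 comparisons; the 2nd-largest is among those 5 losers, needing 5-1 more comparisons. Total >= 32-1 + 5-1 = 35. A balanced knockout tournament achieves this.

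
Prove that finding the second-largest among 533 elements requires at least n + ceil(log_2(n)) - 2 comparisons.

Lower bound (adversary): identifying the maximum requires 533-1 comparisons (each eliminates one candidate). Assign weight 1 to each element; on each comparison the adversary lets the heavier side win and gives it the loser's weight. The max ends with weight 533, but each comparison it wins at most doubles its weight, so the max must win >= ceil(log_2(533)) = 10 comparisons. The second-largest is one of those 10 direct losers to the max, and identifying which one is largest needs >= 10-1 further comparisons. Total >= 533-1 + 10-1 = 541.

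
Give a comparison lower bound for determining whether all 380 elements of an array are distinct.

In the algebraic decision-tree model, the YES region for element distinctness on 380 elements has 380! connected components (one per ordering). Ben-Or's theorem then gives a lower bound of Omega(log(n!)) = Omega(n log n).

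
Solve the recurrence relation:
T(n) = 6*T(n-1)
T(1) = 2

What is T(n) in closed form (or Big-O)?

Each step multiplies by 6. T(n) = T(1)*6^(n-1) = 2*6^(n-1).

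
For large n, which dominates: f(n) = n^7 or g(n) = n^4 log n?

f(n) = n^7 grows faster: n^7 / (n^4 log n) = n^3/log n -> infinity.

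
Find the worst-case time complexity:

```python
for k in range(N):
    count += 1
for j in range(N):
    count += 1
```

Time complexity: O(n).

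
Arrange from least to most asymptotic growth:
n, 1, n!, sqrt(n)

Ordered by growth rate: 1 < sqrt(n) < n < n!.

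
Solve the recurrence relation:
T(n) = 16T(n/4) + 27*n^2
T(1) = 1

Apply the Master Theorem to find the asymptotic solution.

a=16, b=4, f(n)=27*n^2. log_4(16) = 2. Case 2: T(n) = O(n^2 log n).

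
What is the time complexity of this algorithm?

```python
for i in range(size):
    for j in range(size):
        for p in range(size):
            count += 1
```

Time complexity: O(n^3).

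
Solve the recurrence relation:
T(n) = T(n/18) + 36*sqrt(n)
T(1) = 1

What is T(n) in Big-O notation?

Each level contributes sqrt(n/18^k). Geometric series with ratio 1/sqrt(18) < 1 sums to O(sqrt(n)).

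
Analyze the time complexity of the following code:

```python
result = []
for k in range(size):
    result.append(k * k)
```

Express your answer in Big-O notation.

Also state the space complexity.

Time complexity: O(n).
Space complexity: O(n).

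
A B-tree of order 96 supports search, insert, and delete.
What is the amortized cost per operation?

B-tree of order 96 has height O(log_96 n). Each operation traverses the tree height. Splits during insert and merges during delete are O(1) each and occur at most once per level. Total cost per operation: O(log_96 n).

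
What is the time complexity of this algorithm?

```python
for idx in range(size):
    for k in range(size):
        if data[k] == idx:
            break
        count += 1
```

Time complexity: O(n^2).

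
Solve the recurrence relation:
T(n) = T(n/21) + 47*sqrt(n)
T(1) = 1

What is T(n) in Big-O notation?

Each level contributes sqrt(n/21^k). Geometric series with ratio 1/sqrt(21) < 1 sums to O(sqrt(n)).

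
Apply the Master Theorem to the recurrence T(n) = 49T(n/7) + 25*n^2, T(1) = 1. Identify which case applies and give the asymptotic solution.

a=49, b=7, f(n)=25*n^2.
log_7(49) = 2, so n^(log_b(a)) = n^2.
f(n) = Theta(n^2), so Case 2 applies.
T(n) = Theta(n^2 log n).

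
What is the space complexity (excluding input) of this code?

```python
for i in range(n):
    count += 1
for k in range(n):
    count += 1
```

Space complexity: O(1).
Only a constant amount of auxiliary storage is used; nothing grows with n.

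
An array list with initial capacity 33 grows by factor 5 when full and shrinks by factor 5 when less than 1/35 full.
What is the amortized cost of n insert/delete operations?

Using potential function Phi = |5*size - capacity|. Resizing costs are offset by potential release. Amortized O(1) per operation.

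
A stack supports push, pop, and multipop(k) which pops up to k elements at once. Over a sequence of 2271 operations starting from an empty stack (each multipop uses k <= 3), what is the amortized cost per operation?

Each element is pushed exactly once and popped at most once (whether by pop or as part of a multipop). So the total number of individual pops over the whole sequence is at most the number of pushes, which is at most 2271. Total work <= 2 * 2271, hence O(1) amortized per operation.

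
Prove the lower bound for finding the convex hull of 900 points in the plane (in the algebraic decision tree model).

Reduction from sorting: given 900 numbers x_1,...,x_{900}, map x_i to the point (x_i, x_i^2) on the parabola y = x^2. All points are on the convex hull, and walking the hull gives them in sorted x-order. Since sorting requires Omega(n log n), so does planar convex hull.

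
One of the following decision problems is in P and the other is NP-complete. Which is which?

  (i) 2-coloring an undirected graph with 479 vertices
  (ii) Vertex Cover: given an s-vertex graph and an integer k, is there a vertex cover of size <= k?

(i) is P: 2-coloring is bipartiteness testing via BFS, O(V+E).
(ii) is NP-complete: one of Karp's 21 NP-complete problems (with k part of the input; for any fixed constant k it is in P).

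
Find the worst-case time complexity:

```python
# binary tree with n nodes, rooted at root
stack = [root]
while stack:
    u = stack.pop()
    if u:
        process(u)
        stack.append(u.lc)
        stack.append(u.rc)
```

Time complexity: O(n).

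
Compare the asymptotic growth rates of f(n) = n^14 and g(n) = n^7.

f(n) = n^14 grows faster: n^14/n^7 = n^7 -> infinity.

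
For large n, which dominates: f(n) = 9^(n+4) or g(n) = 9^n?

f(n) = 9^(n+4) and g(n) = 9^n are Theta of each other: 9^(n+4) = 9^4 * 9^n = Theta(9^n).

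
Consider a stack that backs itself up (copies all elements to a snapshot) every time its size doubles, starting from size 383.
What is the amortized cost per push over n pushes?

Backups occur at sizes 383, 766, 1532, ..., copying 383 + 766 + 1532 + ... <= 2n elements total (geometric series). Spread over n pushes, the amortized backup cost is O(1) per push.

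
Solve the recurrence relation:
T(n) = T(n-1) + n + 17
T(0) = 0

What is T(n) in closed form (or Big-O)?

Dominant term in sum is 1*sum(i, i=1..n) = 1*n*(n+1)/2 = O(n^2).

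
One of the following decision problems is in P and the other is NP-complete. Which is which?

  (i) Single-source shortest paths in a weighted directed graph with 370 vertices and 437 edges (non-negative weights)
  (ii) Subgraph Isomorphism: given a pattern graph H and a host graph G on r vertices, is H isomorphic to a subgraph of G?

(i) is P: Dijkstra's algorithm runs in O((V+E) log V).
(ii) is NP-complete: generalizes Clique and Hamiltonian Path (pattern size is part of the input).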